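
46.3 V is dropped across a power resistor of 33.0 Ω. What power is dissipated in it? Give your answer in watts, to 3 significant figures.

65.0 W

With V across and R both known, P = V²/R gives the dissipation directly.
P = (46.3 V)² / 33.0 Ω = 64.96 W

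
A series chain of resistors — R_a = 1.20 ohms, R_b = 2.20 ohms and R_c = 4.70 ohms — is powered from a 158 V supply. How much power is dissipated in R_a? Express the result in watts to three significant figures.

Series elements share the same current, so find I first, then use P = I²R.
R_total = 1.20 + 2.20 + 4.70 = 8.100 Ω
I = V / R_total = 158 / 8.100 = 19.51 A
P_R_a = I² × R_a = (19.51)² × 1.20 = 456.6 W

457 W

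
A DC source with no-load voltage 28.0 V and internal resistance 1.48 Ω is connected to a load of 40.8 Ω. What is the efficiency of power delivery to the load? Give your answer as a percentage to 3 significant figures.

96.5 %

Both r and R carry the same current, so the power split is just the resistance split: η = R/(R+r).
η = R / (R + r) = 40.8 / (40.8 + 1.48) = 0.9650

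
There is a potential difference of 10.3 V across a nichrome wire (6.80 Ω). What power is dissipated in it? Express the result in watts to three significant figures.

15.6 W

With V across and R both known, P = V²/R gives the dissipation directly.
P = (10.3 V)² / 6.80 Ω = 15.60 W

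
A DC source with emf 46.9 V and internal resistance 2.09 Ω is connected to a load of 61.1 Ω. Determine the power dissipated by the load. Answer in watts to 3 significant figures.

Find the circuit current first, then P = I²R for the load (series elements share I).
I = ε / (r + R) = 46.9 / (2.09 + 61.1) = 0.7422 A
P_load = I² R = (0.7422)² × 61.1 = 33.66 W

33.7 W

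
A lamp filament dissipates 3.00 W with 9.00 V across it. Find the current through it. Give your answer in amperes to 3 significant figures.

0.333 A

Rearranging the power relation for the two known quantities gives I = P / V.
I = 3.00 / 9.00 = 0.3333 A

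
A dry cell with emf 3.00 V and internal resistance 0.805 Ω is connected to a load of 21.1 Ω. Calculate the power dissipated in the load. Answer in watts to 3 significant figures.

0.396 W

Load and internal resistance form a series loop — compute the loop current, then the load power via I²R.
I = ε / (r + R) = 3.00 / (0.805 + 21.1) = 0.1370 A
P_load = I² R = (0.1370)² × 21.1 = 0.3958 W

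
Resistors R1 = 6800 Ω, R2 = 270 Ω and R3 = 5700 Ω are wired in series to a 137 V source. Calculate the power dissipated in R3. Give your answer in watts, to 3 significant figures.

Every series element carries the same I. Get I from the total resistance, then P = I² × R3.
R_total = 6800 + 270 + 5700 = 12770 Ω
I = V / R_total = 137 / 12770 = 0.01073 A
P_R3 = I² × R3 = (0.01073)² × 5700 = 0.6560 W

0.656 W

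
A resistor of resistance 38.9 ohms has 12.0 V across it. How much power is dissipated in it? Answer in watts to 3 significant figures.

With V across and R both known, P = V²/R gives the dissipation directly.
P = (12.0 V)² / 38.9 Ω = 3.702 W

3.70 W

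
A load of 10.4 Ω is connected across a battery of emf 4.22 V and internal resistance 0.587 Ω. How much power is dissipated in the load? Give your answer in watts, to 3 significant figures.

1.53 W

With r and R in series, I = ε/(r+R); the load dissipates I²R.
I = ε / (r + R) = 4.22 / (0.587 + 10.4) = 0.3841 A
P_load = I² R = (0.3841)² × 10.4 = 1.534 W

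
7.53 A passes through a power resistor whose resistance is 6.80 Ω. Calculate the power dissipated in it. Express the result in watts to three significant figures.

Knowing I and R, the power is just I²R — no need to find V first.
P = (7.530 A)² × 6.80 Ω = 385.6 W

386 W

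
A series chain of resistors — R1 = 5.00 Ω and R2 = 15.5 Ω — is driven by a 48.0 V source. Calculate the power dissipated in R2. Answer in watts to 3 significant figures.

85.0 W

Every series element carries the same I. Get I from the total resistance, then P = I² × R2.
R_total = 5.00 + 15.5 = 20.50 Ω
I = V / R_total = 48.0 / 20.50 = 2.341 A
P_R2 = I² × R2 = (2.341)² × 15.5 = 84.98 W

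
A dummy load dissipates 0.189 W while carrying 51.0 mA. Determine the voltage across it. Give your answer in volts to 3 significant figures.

3.71 V

Rearranging the power relation for the two known quantities gives V = P / I.
V = 0.189 / 0.05100 = 3.706 V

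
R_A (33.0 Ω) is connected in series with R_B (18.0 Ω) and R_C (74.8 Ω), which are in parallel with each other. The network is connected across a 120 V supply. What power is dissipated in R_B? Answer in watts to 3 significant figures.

Reduce the parallel pair to R_p first; the network is then a simple series string.
R_p = (18.0×74.8)/(18.0+74.8) = 14.51 Ω
R_total = 33.0 + 14.51 = 47.51 Ω
I = V / R_total = 120 / 47.51 = 2.526 A
Voltage across the parallel pair: V_p = I × R_p = 2.526 × 14.51 = 36.65 V
With V_p across R_B, its power is V_p²/R_B.
P_R_B = (36.65)² / 18.0 = 74.61 W

74.6 W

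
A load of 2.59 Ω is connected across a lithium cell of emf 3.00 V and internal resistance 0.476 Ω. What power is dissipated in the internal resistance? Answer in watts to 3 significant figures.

The internal resistance carries the same current as the load; P_int = I²r.
I = ε / (r + R) = 3.00 / (0.476 + 2.59) = 0.9785 A
P_int = I² r = (0.9785)² × 0.476 = 0.4557 W

0.456 W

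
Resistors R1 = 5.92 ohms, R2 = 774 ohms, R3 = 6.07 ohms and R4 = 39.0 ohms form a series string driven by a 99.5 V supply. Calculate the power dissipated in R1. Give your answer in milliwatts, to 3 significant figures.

86.1 mW

In a series string the same current flows through every resistor — find that current, then P = I²R for the one we want.
R_total = 5.92 + 774 + 6.07 + 39.0 = 825.0 Ω
I = V / R_total = 99.5 / 825.0 = 0.1206 A
P_R1 = I² × R1 = (0.1206)² × 5.92 = 0.08611 W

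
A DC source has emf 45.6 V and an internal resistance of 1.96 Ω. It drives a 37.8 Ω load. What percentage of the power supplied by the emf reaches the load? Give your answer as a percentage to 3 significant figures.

95.1 %

η = P_load/(P_load+P_int) = I²R/(I²R+I²r) = R/(R+r) — the I² cancels for series elements.
η = R / (R + r) = 37.8 / (37.8 + 1.96) = 0.9507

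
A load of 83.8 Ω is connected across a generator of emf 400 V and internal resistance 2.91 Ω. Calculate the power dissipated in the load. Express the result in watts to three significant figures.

1780 W

With r and R in series, I = ε/(r+R); the load dissipates I²R.
I = ε / (r + R) = 400 / (2.91 + 83.8) = 4.613 A
P_load = I² R = (4.613)² × 83.8 = 1783 W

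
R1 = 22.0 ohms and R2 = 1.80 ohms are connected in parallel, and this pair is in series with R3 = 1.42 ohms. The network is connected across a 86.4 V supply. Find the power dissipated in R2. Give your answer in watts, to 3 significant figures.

First find R_p for the parallel pair, then treat R_p + R3 as a series loop.
R_p = (22.0×1.80)/(22.0+1.80) = 1.664 Ω
R_total = R_p + 1.42 = 1.664 + 1.42 = 3.084 Ω
I = V / R_total = 86.4 / 3.084 = 28.02 A
Voltage across the parallel pair: V_p = I × R_p = 28.02 × 1.664 = 46.62 V
R2 has V_p across it, so P = V_p²/R2.
P_R2 = (46.62)² / 1.80 = 1207 W

1210 W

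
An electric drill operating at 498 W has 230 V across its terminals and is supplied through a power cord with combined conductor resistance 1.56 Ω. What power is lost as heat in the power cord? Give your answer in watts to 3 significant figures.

7.31 W

Only the current and the line resistance are needed for the I²R loss.
I = P / V = 498 / 230 = 2.165 A through the power cord.
P_line = I² R_line = (2.165)² × 1.56 = 7.314 W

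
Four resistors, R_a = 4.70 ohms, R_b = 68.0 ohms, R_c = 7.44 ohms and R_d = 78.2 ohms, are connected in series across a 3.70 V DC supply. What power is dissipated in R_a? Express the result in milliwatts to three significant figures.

Every series element carries the same I. Get I from the total resistance, then P = I² × R_a.
R_total = 4.70 + 68.0 + 7.44 + 78.2 = 158.3 Ω
I = V / R_total = 3.70 / 158.3 = 0.02337 A
P_R_a = I² × R_a = (0.02337)² × 4.70 = 0.002566 W

2.57 mW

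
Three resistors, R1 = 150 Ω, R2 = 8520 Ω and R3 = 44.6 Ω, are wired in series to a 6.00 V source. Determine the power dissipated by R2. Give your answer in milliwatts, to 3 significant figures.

4.04 mW

Every series element carries the same I. Get I from the total resistance, then P = I² × R2.
R_total = 150 + 8520 + 44.6 = 8715 Ω
I = V / R_total = 6.00 / 8715 = 0.0006885 A
P_R2 = I² × R2 = (0.0006885)² × 8520 = 0.004039 W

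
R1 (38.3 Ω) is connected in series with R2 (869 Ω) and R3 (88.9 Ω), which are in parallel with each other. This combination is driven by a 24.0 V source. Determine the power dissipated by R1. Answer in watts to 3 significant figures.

First combine the parallel branches into one equivalent R_p, then R1 + R_p is a series pair.
R_p = (869×88.9)/(869+88.9) = 80.65 Ω
R_total = 38.3 + 80.65 = 118.9 Ω
I = V / R_total = 24.0 / 118.9 = 0.2018 A
R1 is in the main series path, so its power is I²R1.
P_R1 = (0.2018)² × 38.3 = 1.559 W

1.56 W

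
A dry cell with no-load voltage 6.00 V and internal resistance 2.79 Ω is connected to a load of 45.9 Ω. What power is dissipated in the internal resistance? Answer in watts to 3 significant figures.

The source's internal resistance is just another series element carrying I; its dissipation is I²r.
I = ε / (r + R) = 6.00 / (2.79 + 45.9) = 0.1232 A
P_int = I² r = (0.1232)² × 2.79 = 0.04237 W

0.0424 W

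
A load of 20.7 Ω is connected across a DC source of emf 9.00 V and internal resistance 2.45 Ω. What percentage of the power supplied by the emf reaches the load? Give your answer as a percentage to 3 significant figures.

89.4 %

The source delivers εI, of which I²R reaches the load and I²r is lost; since I is common, η = R/(R+r).
η = R / (R + r) = 20.7 / (20.7 + 2.45) = 0.8942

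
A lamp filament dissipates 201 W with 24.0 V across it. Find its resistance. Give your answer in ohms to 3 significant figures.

2.87 Ω

From P = V I = I²R = V²/R, with the two given quantities we get R = V² / P.
R = (24.0)² / 201 = 2.866 Ω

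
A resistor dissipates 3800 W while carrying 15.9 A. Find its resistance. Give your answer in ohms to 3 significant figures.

Rearranging the power relation for the two known quantities gives R = P / I².
R = 3800 / (15.90)² = 15.03 Ω

15.0 Ω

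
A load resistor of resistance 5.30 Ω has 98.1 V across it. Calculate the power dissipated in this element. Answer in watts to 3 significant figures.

V and R are stated; P = V²/R avoids computing the current.
P = (98.1 V)² / 5.30 Ω = 1816 W

1820 W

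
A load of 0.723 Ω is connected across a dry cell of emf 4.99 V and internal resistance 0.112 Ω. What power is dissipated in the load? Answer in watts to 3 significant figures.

25.8 W

The internal resistance and the load are in series, so the same I flows through both; get I from ε/(r+R), then I²R for the load.
I = ε / (r + R) = 4.99 / (0.112 + 0.723) = 5.976 A
P_load = I² R = (5.976)² × 0.723 = 25.82 W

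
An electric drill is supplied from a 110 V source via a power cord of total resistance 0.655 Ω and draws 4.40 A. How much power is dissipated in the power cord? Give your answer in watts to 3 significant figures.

12.7 W

Line loss is just I²R for the cable — we know both I and R_line directly.
The power cord carries the full 4.40 A.
P_line = I² R_line = (4.400)² × 0.655 = 12.68 W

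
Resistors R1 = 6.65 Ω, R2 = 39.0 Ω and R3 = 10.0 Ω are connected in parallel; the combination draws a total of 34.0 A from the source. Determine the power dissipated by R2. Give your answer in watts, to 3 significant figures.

389 W

The branches share the same voltage, but only the total current is given — find V from the equivalent resistance first.
1/R_eq = 1/6.65 + 1/39.0 + 1/10.0 ⇒ R_eq = 3.623 Ω
V = I_total × R_eq = 34.00 × 3.623 = 123.2 V
P_R2 = V² / R2 = (123.2)² / 39.0 = 389.1 W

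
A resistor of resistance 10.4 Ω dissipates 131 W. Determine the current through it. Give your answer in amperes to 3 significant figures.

3.55 A

Rearranging the power relation for the two known quantities gives I = √(P / R).
I = √(131 / 10.4) = 3.549 A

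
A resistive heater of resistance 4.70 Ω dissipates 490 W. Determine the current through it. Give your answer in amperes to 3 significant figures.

From P = V I = I²R = V²/R, with the two given quantities we get I = √(P / R).
I = √(490 / 4.70) = 10.21 A

10.2 A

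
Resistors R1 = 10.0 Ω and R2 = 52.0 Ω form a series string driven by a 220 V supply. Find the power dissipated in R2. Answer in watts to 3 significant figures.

Series elements share the same current, so find I first, then use P = I²R.
R_total = 10.0 + 52.0 = 62.00 Ω
I = V / R_total = 220 / 62.00 = 3.548 A
P_R2 = I² × R2 = (3.548)² × 52.0 = 654.7 W

655 W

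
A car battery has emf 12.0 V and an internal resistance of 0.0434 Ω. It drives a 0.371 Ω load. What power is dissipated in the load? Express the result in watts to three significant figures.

311 W

The internal resistance and the load are in series, so the same I flows through both; get I from ε/(r+R), then I²R for the load.
I = ε / (r + R) = 12.0 / (0.0434 + 0.371) = 28.96 A
P_load = I² R = (28.96)² × 0.371 = 311.1 W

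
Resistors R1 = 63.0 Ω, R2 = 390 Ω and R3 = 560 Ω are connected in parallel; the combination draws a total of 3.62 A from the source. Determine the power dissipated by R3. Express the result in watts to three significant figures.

Only the total current is stated, so first find the parallel equivalent to get the voltage across the combination.
1/R_eq = 1/63.0 + 1/390 + 1/560 ⇒ R_eq = 49.45 Ω
V = I_total × R_eq = 3.620 × 49.45 = 179.0 V
P_R3 = V² / R3 = (179.0)² / 560 = 57.22 W

57.2 W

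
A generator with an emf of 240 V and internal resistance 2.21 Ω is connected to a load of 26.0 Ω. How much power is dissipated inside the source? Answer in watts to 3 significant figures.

160 W

r is in series with the load, so it carries the full circuit current — the loss in it is I²r.
I = ε / (r + R) = 240 / (2.21 + 26.0) = 8.508 A
P_int = I² r = (8.508)² × 2.21 = 160.0 W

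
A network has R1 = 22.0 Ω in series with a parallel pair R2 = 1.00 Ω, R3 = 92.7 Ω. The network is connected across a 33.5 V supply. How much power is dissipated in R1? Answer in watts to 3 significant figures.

First combine the parallel branches into one equivalent R_p, then R1 + R_p is a series pair.
R_p = (1.00×92.7)/(1.00+92.7) = 0.9893 Ω
R_total = 22.0 + 0.9893 = 22.99 Ω
I = V / R_total = 33.5 / 22.99 = 1.457 A
The full supply current passes through R1: P = I²R.
P_R1 = (1.457)² × 22.0 = 46.72 W

46.7 W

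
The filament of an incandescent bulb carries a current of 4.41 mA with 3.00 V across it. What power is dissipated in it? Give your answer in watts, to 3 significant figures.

Since both terminal voltage and current are stated, P = V I gives the power in one step.
P = 3.00 V × 0.004410 A = 0.01323 W

0.0132 W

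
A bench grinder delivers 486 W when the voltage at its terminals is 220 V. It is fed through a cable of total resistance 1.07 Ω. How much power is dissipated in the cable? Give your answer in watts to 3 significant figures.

5.22 W

Line loss is just I²R for the cable — we know both I and R_line directly.
I = P / V = 486 / 220 = 2.209 A through the cable.
P_line = I² R_line = (2.209)² × 1.07 = 5.222 W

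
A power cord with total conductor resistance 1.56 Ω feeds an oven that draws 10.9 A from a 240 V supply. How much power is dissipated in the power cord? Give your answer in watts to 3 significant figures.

Line loss is just I²R for the cable — we know both I and R_line directly.
The power cord carries the full 10.9 A.
P_line = I² R_line = (10.90)² × 1.56 = 185.3 W

185 W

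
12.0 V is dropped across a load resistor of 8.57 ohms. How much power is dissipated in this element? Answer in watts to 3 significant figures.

16.8 W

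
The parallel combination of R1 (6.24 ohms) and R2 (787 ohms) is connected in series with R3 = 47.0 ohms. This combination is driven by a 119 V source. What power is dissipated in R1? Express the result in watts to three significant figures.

30.7 W

Reduce the parallel combination to a single R_p; the circuit then becomes R_p in series with the remaining resistor.
R_p = (6.24×787)/(6.24+787) = 6.191 Ω
R_total = R_p + 47.0 = 6.191 + 47.0 = 53.19 Ω
I = V / R_total = 119 / 53.19 = 2.237 A
Voltage across the parallel pair: V_p = I × R_p = 2.237 × 6.191 = 13.85 V
R1 sits across V_p; its power is V_p²/R.
P_R1 = (13.85)² / 6.24 = 30.74 W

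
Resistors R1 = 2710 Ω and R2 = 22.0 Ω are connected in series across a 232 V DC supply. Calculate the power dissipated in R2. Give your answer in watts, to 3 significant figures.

0.159 W

Every series element carries the same I. Get I from the total resistance, then P = I² × R2.
R_total = 2710 + 22.0 = 2732 Ω
I = V / R_total = 232 / 2732 = 0.08492 A
P_R2 = I² × R2 = (0.08492)² × 22.0 = 0.1586 W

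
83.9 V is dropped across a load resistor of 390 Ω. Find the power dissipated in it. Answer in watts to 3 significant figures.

18.0 W

Voltage and resistance are given, so P = V²/R is the one-step route.
P = (83.9 V)² / 390 Ω = 18.05 W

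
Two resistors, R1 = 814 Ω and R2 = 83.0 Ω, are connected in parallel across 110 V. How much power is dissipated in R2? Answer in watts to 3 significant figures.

Every branch has 110 V across it, so for R2 the power is simply V²/R.
P_R2 = V² / R2 = (110)² / 83.0 Ω = 145.8 W

146 W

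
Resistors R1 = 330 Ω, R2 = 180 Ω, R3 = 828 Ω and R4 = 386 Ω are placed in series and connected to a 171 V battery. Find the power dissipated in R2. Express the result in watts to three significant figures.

Since the resistors are in series they all carry the loop current I = V/R_total; the power in any one is I²R.
R_total = 330 + 180 + 828 + 386 = 1724 Ω
I = V / R_total = 171 / 1724 = 0.09919 A
P_R2 = I² × R2 = (0.09919)² × 180 = 1.771 W

1.77 W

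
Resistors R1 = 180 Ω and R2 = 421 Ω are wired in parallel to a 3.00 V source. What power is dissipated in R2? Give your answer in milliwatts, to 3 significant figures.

Each parallel branch sees the full supply voltage, so P = V²/R applies directly to the target branch.
P_R2 = V² / R2 = (3.00)² / 421 Ω = 0.02138 W

21.4 mW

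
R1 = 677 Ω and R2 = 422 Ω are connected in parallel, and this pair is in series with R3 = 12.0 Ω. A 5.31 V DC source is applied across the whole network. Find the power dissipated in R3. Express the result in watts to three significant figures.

0.00457 W

First find R_p for the parallel pair, then treat R_p + R3 as a series loop.
R_p = (677×422)/(677+422) = 260.0 Ω
R_total = R_p + 12.0 = 260.0 + 12.0 = 272.0 Ω
I = V / R_total = 5.31 / 272.0 = 0.01953 A
All the supply current flows through R3; use P = I²R3.
P_R3 = (0.01953)² × 12.0 = 0.004575 W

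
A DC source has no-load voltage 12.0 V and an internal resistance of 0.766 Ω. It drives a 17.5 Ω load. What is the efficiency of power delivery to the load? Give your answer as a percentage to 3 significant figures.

Both r and R carry the same current, so the power split is just the resistance split: η = R/(R+r).
η = R / (R + r) = 17.5 / (17.5 + 0.766) = 0.9581

95.8 %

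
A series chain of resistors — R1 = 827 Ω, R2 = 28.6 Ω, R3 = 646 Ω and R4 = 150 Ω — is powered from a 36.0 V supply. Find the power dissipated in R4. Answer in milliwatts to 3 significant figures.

71.3 mW

Since the resistors are in series they all carry the loop current I = V/R_total; the power in any one is I²R.
R_total = 827 + 28.6 + 646 + 150 = 1652 Ω
I = V / R_total = 36.0 / 1652 = 0.02180 A
P_R4 = I² × R4 = (0.02180)² × 150 = 0.07127 W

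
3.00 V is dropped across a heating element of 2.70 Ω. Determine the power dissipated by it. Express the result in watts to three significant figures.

V and R are stated; P = V²/R avoids computing the current.
P = (3.00 V)² / 2.70 Ω = 3.333 W

3.33 W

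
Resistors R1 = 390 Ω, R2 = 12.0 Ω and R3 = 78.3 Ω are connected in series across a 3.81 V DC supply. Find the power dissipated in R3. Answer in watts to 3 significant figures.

0.00493 W

Since the resistors are in series they all carry the loop current I = V/R_total; the power in any one is I²R.
R_total = 390 + 12.0 + 78.3 = 480.3 Ω
I = V / R_total = 3.81 / 480.3 = 0.007933 A
P_R3 = I² × R3 = (0.007933)² × 78.3 = 0.004927 W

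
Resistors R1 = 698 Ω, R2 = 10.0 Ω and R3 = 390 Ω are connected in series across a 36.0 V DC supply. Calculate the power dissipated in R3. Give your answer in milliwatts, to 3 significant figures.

In a series string the same current flows through every resistor — find that current, then P = I²R for the one we want.
R_total = 698 + 10.0 + 390 = 1098 Ω
I = V / R_total = 36.0 / 1098 = 0.03279 A
P_R3 = I² × R3 = (0.03279)² × 390 = 0.4192 W

419 mW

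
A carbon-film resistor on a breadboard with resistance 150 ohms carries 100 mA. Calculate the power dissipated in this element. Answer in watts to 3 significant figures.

1.50 W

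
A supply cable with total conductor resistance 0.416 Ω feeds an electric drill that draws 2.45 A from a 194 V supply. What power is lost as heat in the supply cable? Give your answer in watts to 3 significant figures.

2.50 W

The supply cable and load are in series, so the same current flows in both; the loss is I²R_line.
The supply cable carries the full 2.45 A.
P_line = I² R_line = (2.450)² × 0.416 = 2.497 W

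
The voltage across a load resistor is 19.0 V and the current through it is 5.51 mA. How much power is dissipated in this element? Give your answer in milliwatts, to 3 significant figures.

Since both terminal voltage and current are stated, P = V I gives the power in one step.
P = 19.0 V × 0.005510 A = 0.1047 W

105 mW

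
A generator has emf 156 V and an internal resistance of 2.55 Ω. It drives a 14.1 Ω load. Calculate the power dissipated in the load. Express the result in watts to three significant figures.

With r and R in series, I = ε/(r+R); the load dissipates I²R.
I = ε / (r + R) = 156 / (2.55 + 14.1) = 9.369 A
P_load = I² R = (9.369)² × 14.1 = 1238 W

1240 W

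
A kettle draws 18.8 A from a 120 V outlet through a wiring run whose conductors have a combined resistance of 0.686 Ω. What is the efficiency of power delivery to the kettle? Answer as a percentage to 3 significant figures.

The wiring run carries the full 18.8 A.
P_line = I² R_line = (18.80)² × 0.686 = 242.5 W
P_source = V I = 120 × 18.80 = 2256 W; P_load = 2014 W
η = P_load / P_source = 2014 / 2256 = 0.8925

89.3 %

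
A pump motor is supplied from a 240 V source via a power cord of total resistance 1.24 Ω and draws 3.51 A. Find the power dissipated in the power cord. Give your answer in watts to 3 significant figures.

15.3 W

Line loss is just I²R for the cable — we know both I and R_line directly.
The power cord carries the full 3.51 A.
P_line = I² R_line = (3.510)² × 1.24 = 15.28 W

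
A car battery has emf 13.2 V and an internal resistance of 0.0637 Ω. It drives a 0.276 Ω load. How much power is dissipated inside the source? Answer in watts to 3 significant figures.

96.2 W

r is in series with the load, so it carries the full circuit current — the loss in it is I²r.
I = ε / (r + R) = 13.2 / (0.0637 + 0.276) = 38.86 A
P_int = I² r = (38.86)² × 0.0637 = 96.18 W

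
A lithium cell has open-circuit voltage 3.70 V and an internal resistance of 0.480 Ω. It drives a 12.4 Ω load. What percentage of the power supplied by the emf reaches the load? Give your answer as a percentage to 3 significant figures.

Both r and R carry the same current, so the power split is just the resistance split: η = R/(R+r).
η = R / (R + r) = 12.4 / (12.4 + 0.480) = 0.9627

96.3 %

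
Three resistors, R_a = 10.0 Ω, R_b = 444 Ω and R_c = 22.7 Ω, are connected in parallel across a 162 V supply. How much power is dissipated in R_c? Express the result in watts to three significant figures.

The supply voltage appears across each parallel branch — just use P = V²/R_c.
P_R_c = V² / R_c = (162)² / 22.7 Ω = 1156 W

1160 W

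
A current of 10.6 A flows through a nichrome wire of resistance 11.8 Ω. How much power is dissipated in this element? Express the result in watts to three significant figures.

1330 W

The current through and the resistance of the element are both given; use P = I²R.
P = (10.60 A)² × 11.8 Ω = 1326 W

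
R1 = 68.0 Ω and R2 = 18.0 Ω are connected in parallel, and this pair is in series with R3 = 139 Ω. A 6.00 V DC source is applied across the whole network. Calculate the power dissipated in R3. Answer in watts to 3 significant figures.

First find R_p for the parallel pair, then treat R_p + R3 as a series loop.
R_p = (68.0×18.0)/(68.0+18.0) = 14.23 Ω
R_total = R_p + 139 = 14.23 + 139 = 153.2 Ω
I = V / R_total = 6.00 / 153.2 = 0.03916 A
R3 carries the full series current, so P = I²R.
P_R3 = (0.03916)² × 139 = 0.2131 W

0.213 W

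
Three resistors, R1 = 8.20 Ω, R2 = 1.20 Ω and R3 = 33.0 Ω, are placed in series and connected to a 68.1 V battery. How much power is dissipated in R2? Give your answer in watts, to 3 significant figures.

Every series element carries the same I. Get I from the total resistance, then P = I² × R2.
R_total = 8.20 + 1.20 + 33.0 = 42.40 Ω
I = V / R_total = 68.1 / 42.40 = 1.606 A
P_R2 = I² × R2 = (1.606)² × 1.20 = 3.096 W

3.10 W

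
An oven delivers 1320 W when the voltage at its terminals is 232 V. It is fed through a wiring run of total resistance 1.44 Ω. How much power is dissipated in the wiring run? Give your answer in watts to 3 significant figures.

Line loss is just I²R for the cable — we know both I and R_line directly.
I = P / V = 1320 / 232 = 5.690 A through the wiring run.
P_line = I² R_line = (5.690)² × 1.44 = 46.62 W

46.6 W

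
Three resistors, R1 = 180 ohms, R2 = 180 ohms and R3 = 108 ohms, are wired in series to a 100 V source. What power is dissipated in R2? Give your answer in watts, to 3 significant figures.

8.22 W

The current is common to all series resistors; compute it, then apply P = I²R for the target.
R_total = 180 + 180 + 108 = 468.0 Ω
I = V / R_total = 100 / 468.0 = 0.2137 A
P_R2 = I² × R2 = (0.2137)² × 180 = 8.218 W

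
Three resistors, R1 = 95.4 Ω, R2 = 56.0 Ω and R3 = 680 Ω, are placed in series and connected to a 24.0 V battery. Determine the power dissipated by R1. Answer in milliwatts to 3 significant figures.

79.5 mW

The current is common to all series resistors; compute it, then apply P = I²R for the target.
R_total = 95.4 + 56.0 + 680 = 831.4 Ω
I = V / R_total = 24.0 / 831.4 = 0.02887 A
P_R1 = I² × R1 = (0.02887)² × 95.4 = 0.07950 W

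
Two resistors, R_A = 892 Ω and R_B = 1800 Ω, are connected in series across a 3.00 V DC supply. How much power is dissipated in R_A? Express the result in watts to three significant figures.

0.00111 W

Since the resistors are in series they all carry the loop current I = V/R_total; the power in any one is I²R.
R_total = 892 + 1800 = 2692 Ω
I = V / R_total = 3.00 / 2692 = 0.001114 A
P_R_A = I² × R_A = (0.001114)² × 892 = 0.001108 W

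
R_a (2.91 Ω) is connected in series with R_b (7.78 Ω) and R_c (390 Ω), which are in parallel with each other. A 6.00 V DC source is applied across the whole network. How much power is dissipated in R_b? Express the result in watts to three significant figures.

2.42 W

First combine the parallel branches into one equivalent R_p, then R_a + R_p is a series pair.
R_p = (7.78×390)/(7.78+390) = 7.628 Ω
R_total = 2.91 + 7.628 = 10.54 Ω
I = V / R_total = 6.00 / 10.54 = 0.5694 A
Voltage across the parallel pair: V_p = I × R_p = 0.5694 × 7.628 = 4.343 V
R_b sees V_p directly, so P = V_p² / R_b.
P_R_b = (4.343)² / 7.78 = 2.425 W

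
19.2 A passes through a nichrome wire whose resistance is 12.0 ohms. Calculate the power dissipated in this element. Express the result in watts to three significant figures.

4420 W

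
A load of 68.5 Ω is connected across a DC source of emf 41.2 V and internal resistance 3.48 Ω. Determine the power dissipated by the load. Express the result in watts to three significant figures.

22.4 W

Load and internal resistance form a series loop — compute the loop current, then the load power via I²R.
I = ε / (r + R) = 41.2 / (3.48 + 68.5) = 0.5724 A
P_load = I² R = (0.5724)² × 68.5 = 22.44 W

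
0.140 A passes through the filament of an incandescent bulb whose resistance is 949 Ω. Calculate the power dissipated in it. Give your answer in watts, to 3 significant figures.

18.6 W

With I and R stated, P = I²R applies in one step.
P = (0.1400 A)² × 949 Ω = 18.60 W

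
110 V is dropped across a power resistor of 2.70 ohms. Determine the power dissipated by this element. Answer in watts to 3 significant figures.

V and R are stated; P = V²/R avoids computing the current.
P = (110 V)² / 2.70 Ω = 4481 W

4480 W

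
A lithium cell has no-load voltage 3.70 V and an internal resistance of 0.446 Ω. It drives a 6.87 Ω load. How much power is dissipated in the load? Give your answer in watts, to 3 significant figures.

1.76 W

Load and internal resistance form a series loop — compute the loop current, then the load power via I²R.
I = ε / (r + R) = 3.70 / (0.446 + 6.87) = 0.5057 A
P_load = I² R = (0.5057)² × 6.87 = 1.757 W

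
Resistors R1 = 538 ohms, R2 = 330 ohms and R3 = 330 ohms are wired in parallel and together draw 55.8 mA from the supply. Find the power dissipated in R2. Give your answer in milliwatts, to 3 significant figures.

Only the total current is stated, so first find the parallel equivalent to get the voltage across the combination.
1/R_eq = 1/538 + 1/330 + 1/330 ⇒ R_eq = 126.3 Ω
V = I_total × R_eq = 0.05580 × 126.3 = 7.046 V
P_R2 = V² / R2 = (7.046)² / 330 = 0.1504 W

150 mW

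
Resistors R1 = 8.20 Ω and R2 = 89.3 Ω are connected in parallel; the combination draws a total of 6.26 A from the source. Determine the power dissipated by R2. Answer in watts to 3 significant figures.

Only the total current is stated, so first find the parallel equivalent to get the voltage across the combination.
1/R_eq = 1/8.20 + 1/89.3 ⇒ R_eq = 7.510 Ω
V = I_total × R_eq = 6.260 × 7.510 = 47.01 V
P_R2 = V² / R2 = (47.01)² / 89.3 = 24.75 W

24.8 W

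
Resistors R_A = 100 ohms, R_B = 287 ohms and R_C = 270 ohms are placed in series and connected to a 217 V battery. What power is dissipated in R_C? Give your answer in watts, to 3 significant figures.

The current is common to all series resistors; compute it, then apply P = I²R for the target.
R_total = 100 + 287 + 270 = 657.0 Ω
I = V / R_total = 217 / 657.0 = 0.3303 A
P_R_C = I² × R_C = (0.3303)² × 270 = 29.45 W

29.5 W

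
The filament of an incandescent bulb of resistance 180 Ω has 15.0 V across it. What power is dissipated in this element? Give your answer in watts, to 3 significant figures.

1.25 W

Voltage and resistance are given, so P = V²/R is the one-step route.
P = (15.0 V)² / 180 Ω = 1.250 W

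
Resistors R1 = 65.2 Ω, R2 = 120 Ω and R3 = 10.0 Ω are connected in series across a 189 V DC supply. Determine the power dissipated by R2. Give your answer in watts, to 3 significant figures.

Series elements share the same current, so find I first, then use P = I²R.
R_total = 65.2 + 120 + 10.0 = 195.2 Ω
I = V / R_total = 189 / 195.2 = 0.9682 A
P_R2 = I² × R2 = (0.9682)² × 120 = 112.5 W

112 W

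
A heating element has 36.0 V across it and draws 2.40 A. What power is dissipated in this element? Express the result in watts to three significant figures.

86.4 W

With V and I both given, power follows immediately from P = V I.
P = 36.0 V × 2.400 A = 86.40 W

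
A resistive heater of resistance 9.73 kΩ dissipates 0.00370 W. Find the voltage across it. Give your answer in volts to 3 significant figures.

6.00 V

From P = V I = I²R = V²/R, with the two given quantities we get V = √(P R).
V = √(0.00370 × 9730) = 6.000 V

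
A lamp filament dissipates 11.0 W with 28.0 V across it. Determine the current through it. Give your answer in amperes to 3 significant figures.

Rearranging the power relation for the two known quantities gives I = P / V.
I = 11.0 / 28.0 = 0.3929 A

0.393 A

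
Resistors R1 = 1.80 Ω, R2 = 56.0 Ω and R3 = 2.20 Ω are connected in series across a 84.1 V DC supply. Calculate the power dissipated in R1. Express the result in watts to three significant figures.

Series elements share the same current, so find I first, then use P = I²R.
R_total = 1.80 + 56.0 + 2.20 = 60.00 Ω
I = V / R_total = 84.1 / 60.00 = 1.402 A
P_R1 = I² × R1 = (1.402)² × 1.80 = 3.536 W

3.54 W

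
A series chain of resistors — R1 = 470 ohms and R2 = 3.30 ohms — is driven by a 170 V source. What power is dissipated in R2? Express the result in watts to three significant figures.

In a series string the same current flows through every resistor — find that current, then P = I²R for the one we want.
R_total = 470 + 3.30 = 473.3 Ω
I = V / R_total = 170 / 473.3 = 0.3592 A
P_R2 = I² × R2 = (0.3592)² × 3.30 = 0.4257 W

0.426 W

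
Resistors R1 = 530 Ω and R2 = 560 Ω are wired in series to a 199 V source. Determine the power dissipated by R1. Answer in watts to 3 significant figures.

In a series string the same current flows through every resistor — find that current, then P = I²R for the one we want.
R_total = 530 + 560 = 1090 Ω
I = V / R_total = 199 / 1090 = 0.1826 A
P_R1 = I² × R1 = (0.1826)² × 530 = 17.67 W

17.7 W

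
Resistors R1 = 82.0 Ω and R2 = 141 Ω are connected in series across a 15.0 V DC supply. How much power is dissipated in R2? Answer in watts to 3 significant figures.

In a series string the same current flows through every resistor — find that current, then P = I²R for the one we want.
R_total = 82.0 + 141 = 223.0 Ω
I = V / R_total = 15.0 / 223.0 = 0.06726 A
P_R2 = I² × R2 = (0.06726)² × 141 = 0.6380 W

0.638 W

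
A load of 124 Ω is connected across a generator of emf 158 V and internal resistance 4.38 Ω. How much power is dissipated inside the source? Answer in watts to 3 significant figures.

The internal resistance carries the same current as the load; P_int = I²r.
I = ε / (r + R) = 158 / (4.38 + 124) = 1.231 A
P_int = I² r = (1.231)² × 4.38 = 6.634 W

6.63 W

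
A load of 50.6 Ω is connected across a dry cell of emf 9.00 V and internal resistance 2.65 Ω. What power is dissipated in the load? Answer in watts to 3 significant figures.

With r and R in series, I = ε/(r+R); the load dissipates I²R.
I = ε / (r + R) = 9.00 / (2.65 + 50.6) = 0.1690 A
P_load = I² R = (0.1690)² × 50.6 = 1.445 W

1.45 W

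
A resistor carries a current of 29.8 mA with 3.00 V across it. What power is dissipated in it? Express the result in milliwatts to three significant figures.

89.4 mW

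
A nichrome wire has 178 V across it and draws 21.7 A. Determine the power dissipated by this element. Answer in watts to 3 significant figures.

3860 W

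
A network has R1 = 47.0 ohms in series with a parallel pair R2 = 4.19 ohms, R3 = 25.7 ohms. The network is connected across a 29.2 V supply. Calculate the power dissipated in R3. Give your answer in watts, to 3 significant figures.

0.168 W

First combine the parallel branches into one equivalent R_p, then R1 + R_p is a series pair.
R_p = (4.19×25.7)/(4.19+25.7) = 3.603 Ω
R_total = 47.0 + 3.603 = 50.60 Ω
I = V / R_total = 29.2 / 50.60 = 0.5770 A
Voltage across the parallel pair: V_p = I × R_p = 0.5770 × 3.603 = 2.079 V
R3 is across V_p, so use P = V²/R for that branch.
P_R3 = (2.079)² / 25.7 = 0.1682 W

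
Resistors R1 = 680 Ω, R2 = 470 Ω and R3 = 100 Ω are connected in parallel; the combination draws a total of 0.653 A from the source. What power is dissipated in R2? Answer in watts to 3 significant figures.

We need the common branch voltage; get it from I_total × R_eq, then P = V²/R for the branch.
1/R_eq = 1/680 + 1/470 + 1/100 ⇒ R_eq = 73.54 Ω
V = I_total × R_eq = 0.6530 × 73.54 = 48.02 V
P_R2 = V² / R2 = (48.02)² / 470 = 4.906 W

4.91 W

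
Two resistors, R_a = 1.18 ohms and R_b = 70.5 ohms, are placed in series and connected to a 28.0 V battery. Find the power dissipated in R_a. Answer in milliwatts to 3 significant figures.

180 mW

The current is common to all series resistors; compute it, then apply P = I²R for the target.
R_total = 1.18 + 70.5 = 71.68 Ω
I = V / R_total = 28.0 / 71.68 = 0.3906 A
P_R_a = I² × R_a = (0.3906)² × 1.18 = 0.1801 W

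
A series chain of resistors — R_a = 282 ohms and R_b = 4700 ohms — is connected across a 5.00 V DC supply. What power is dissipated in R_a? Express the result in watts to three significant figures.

0.000284 W

Since the resistors are in series they all carry the loop current I = V/R_total; the power in any one is I²R.
R_total = 282 + 4700 = 4982 Ω
I = V / R_total = 5.00 / 4982 = 0.001004 A
P_R_a = I² × R_a = (0.001004)² × 282 = 0.0002840 W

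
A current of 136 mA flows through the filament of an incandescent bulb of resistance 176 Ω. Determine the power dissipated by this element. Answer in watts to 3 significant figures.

3.26 W

The current through and the resistance of the element are both given; use P = I²R.
P = (0.1360 A)² × 176 Ω = 3.255 W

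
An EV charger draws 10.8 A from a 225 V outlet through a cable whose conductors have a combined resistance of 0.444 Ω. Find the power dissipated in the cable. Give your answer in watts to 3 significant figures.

Line loss is just I²R for the cable — we know both I and R_line directly.
The cable carries the full 10.8 A.
P_line = I² R_line = (10.80)² × 0.444 = 51.79 W

51.8 W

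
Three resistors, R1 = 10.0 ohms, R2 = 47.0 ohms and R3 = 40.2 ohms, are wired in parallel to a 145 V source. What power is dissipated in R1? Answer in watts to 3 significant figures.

2100 W

R1 sits directly across the source, so P = V²/R with V = 145 V.
P_R1 = V² / R1 = (145)² / 10.0 Ω = 2102 W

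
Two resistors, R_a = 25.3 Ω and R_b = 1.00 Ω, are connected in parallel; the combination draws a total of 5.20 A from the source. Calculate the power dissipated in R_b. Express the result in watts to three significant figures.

25.0 W

The branches share the same voltage, but only the total current is given — find V from the equivalent resistance first.
1/R_eq = 1/25.3 + 1/1.00 ⇒ R_eq = 0.9620 Ω
V = I_total × R_eq = 5.200 × 0.9620 = 5.002 V
P_R_b = V² / R_b = (5.002)² / 1.00 = 25.02 W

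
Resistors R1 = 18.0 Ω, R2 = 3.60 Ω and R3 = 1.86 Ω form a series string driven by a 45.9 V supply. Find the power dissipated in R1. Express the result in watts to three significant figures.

68.9 W

Since the resistors are in series they all carry the loop current I = V/R_total; the power in any one is I²R.
R_total = 18.0 + 3.60 + 1.86 = 23.46 Ω
I = V / R_total = 45.9 / 23.46 = 1.957 A
P_R1 = I² × R1 = (1.957)² × 18.0 = 68.90 W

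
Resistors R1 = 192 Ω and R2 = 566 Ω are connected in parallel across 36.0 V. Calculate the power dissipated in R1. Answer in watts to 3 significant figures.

6.75 W

The supply voltage appears across each parallel branch — just use P = V²/R1.
P_R1 = V² / R1 = (36.0)² / 192 Ω = 6.750 W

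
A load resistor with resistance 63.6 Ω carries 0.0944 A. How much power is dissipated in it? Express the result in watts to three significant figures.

Knowing I and R, the power is just I²R — no need to find V first.
P = (0.09440 A)² × 63.6 Ω = 0.5668 W

0.567 W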